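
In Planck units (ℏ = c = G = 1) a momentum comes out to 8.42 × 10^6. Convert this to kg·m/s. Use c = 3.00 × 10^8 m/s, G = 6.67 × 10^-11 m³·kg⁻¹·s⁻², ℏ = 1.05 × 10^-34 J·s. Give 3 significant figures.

One Planck momentum: p_P = √(ℏc³/G) = 6.52 kg·m/s.
8.42 × 10^6 × 6.52 kg·m/s = 5.49 × 10^7 kg·m/s

5.49 × 10^7 kg·m/s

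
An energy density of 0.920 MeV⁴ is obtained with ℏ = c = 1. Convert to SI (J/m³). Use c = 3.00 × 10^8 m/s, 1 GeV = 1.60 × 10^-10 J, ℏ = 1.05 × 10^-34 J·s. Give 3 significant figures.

1.93 × 10^25 J/m³

[E]/[L]³ = [E]⁴/(ℏc)³; restore (ℏc)⁻³.
1 GeV⁴ → 1/(ℏc)³ × (1 GeV in J)⁴ = 2.10 × 10^37 J/m³.
Convert the energy scale: 0.920 MeV⁴ = 9.20 × 10^-13 GeV⁴.
Result: 9.20 × 10^-13 × 2.10 × 10^37 = 1.93 × 10^25 J/m³.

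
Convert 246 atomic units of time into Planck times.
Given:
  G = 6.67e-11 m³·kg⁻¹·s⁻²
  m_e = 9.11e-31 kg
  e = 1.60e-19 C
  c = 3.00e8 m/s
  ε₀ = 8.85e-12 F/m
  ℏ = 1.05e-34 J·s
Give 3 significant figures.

atomic unit of time: τ_au = (4πε₀)²ℏ³/(m_e e⁴) = 2.40e-17 s
Planck time: t_P = √(ℏG/c⁵) = 5.37e-44 s
246 × 2.40e-17 / 5.37e-44 = 1.10e29

1.10e29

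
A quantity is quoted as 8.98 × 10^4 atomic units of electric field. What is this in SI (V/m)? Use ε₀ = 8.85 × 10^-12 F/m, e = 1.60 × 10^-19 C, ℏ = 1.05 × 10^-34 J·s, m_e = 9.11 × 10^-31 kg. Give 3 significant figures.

4.67 × 10^16 V/m

One atomic unit of electric field: E_au = E_h/(e a₀) = m_e²e⁵/((4πε₀)³ℏ⁴) = 5.20 × 10^11 V/m.
8.98 × 10^4 × 5.20 × 10^11 V/m = 4.67 × 10^16 V/m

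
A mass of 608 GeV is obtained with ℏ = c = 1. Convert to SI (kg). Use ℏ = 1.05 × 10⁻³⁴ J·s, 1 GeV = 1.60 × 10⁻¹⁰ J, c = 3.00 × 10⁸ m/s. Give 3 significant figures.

Mass is [E]/c²; divide by c².
1 GeV → 1/c² × (1 GeV in J) = 1.78 × 10⁻²⁷ kg.
Result: 608 × 1.78 × 10⁻²⁷ = 1.08 × 10⁻²⁴ kg.

1.08 × 10⁻²⁴ kg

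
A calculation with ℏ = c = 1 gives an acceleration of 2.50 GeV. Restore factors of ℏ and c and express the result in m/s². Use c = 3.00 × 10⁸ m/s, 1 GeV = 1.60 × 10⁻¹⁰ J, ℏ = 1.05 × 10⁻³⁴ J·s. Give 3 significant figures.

1.14 × 10³³ m/s²

Acceleration is [L]/[T]² = c·[E]/ℏ.
1 GeV → c/ℏ × (1 GeV in J) = 4.57 × 10³² m/s².
Result: 2.50 × 4.57 × 10³² = 1.14 × 10³³ m/s².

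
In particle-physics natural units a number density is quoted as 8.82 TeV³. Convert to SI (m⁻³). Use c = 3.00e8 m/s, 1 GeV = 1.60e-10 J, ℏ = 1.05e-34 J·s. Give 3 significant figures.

1.16e57 m⁻³

Number density is [L]⁻³ = [E]³/(ℏc)³.
1 GeV³ → 1/(ℏc)³ × (1 GeV in J)³ = 1.31e47 m⁻³.
Convert the energy scale: 8.82 TeV³ = 8.82e9 GeV³.
Result: 8.82e9 × 1.31e47 = 1.16e57 m⁻³.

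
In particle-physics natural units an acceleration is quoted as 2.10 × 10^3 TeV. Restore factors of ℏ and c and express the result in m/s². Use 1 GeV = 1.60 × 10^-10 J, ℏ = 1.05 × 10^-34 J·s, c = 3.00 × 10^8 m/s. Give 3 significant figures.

9.60 × 10^38 m/s²

Acceleration is [L]/[T]² = c·[E]/ℏ.
1 GeV → c/ℏ × (1 GeV in J) = 4.57 × 10^32 m/s².
Convert the energy scale: 2.10 × 10^3 TeV = 2.10 × 10^6 GeV.
Result: 2.10 × 10^6 × 4.57 × 10^32 = 9.60 × 10^38 m/s².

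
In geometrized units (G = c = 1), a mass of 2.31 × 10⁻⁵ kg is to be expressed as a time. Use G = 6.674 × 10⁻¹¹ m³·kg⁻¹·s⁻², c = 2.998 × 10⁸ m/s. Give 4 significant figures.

5.721 × 10⁻⁴¹ s

Mass → time via G/c³.
2.31 × 10⁻⁵ kg × (G/c³) = 5.721 × 10⁻⁴¹ s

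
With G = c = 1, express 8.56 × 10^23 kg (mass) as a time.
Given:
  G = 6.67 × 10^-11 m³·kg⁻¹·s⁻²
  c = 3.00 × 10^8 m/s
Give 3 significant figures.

2.11 × 10^-12 s

Mass → time via G/c³.
8.56 × 10^23 kg × (G/c³) = 2.11 × 10^-12 s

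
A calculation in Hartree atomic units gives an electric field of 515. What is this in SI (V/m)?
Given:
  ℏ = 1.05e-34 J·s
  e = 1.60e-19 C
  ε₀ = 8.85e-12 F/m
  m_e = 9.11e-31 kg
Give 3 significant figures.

2.68e14 V/m

One atomic unit of electric field: E_au = E_h/(e a₀) = m_e²e⁵/((4πε₀)³ℏ⁴) = 5.20e11 V/m.
515 × 5.20e11 V/m = 2.68e14 V/m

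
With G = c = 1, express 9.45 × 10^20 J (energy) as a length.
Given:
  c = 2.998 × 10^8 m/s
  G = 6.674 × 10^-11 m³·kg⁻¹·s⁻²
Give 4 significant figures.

7.807 × 10^-24 m

Energy → length via G/c⁴.
9.45 × 10^20 J × (G/c⁴) = 7.807 × 10^-24 m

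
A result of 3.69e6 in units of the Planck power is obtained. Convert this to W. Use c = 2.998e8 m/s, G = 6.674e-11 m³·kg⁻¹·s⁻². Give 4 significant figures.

1.339e59 W

One Planck power: P_P = c⁵/G = 3.629e52 W.
3.69e6 × 3.629e52 W = 1.339e59 W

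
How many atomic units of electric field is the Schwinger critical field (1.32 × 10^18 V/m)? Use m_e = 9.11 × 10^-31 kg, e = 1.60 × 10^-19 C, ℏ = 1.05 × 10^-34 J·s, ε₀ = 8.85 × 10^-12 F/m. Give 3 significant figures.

atomic unit of electric field: E_au = E_h/(e a₀) = m_e²e⁵/((4πε₀)³ℏ⁴) = 5.20 × 10^11 V/m.
1.32 × 10^18 / 5.20 × 10^11 = 2.54 × 10^6

2.54 × 10^6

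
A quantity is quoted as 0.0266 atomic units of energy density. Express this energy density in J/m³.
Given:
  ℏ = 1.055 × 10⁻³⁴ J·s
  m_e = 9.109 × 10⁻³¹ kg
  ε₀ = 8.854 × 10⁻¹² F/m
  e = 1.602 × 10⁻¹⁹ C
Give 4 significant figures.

One atomic unit of energy density: u_au = E_h/a₀³ = m_e⁴e¹⁰/((4πε₀)⁵ℏ⁸) = 2.929 × 10¹³ J/m³.
0.0266 × 2.929 × 10¹³ J/m³ = 7.792 × 10¹¹ J/m³

7.792 × 10¹¹ J/m³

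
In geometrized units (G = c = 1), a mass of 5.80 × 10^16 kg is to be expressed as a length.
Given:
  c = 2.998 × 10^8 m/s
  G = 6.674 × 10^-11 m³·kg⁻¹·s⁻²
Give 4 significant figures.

In G = c = 1 units mass has dimensions of length; the conversion factor is G/c².
5.80 × 10^16 kg × (G/c²) = 4.307 × 10^-11 m

4.307 × 10^-11 m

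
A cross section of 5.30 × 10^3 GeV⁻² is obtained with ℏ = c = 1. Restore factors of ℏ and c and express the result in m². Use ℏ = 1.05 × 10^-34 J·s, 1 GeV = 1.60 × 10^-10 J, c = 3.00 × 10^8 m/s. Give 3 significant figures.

Area is [L]² = [E]⁻²·(ℏc)²; restore (ℏc)².
1 GeV⁻² → (ℏc)² × (1 GeV in J)⁻² = 3.88 × 10^-32 m².
Result: 5.30 × 10^3 × 3.88 × 10^-32 = 2.05 × 10^-28 m².

2.05 × 10^-28 m²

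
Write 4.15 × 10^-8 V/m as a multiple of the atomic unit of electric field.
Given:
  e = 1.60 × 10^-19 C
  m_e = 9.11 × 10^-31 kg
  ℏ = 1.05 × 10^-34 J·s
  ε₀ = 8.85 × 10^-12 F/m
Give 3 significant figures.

atomic unit of electric field: E_au = E_h/(e a₀) = m_e²e⁵/((4πε₀)³ℏ⁴) = 5.20 × 10^11 V/m.
4.15 × 10^-8 / 5.20 × 10^11 = 7.97 × 10^-20

7.97 × 10^-20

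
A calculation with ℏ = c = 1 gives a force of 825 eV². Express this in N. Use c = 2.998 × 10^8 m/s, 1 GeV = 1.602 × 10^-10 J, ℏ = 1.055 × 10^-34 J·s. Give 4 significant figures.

6.694 × 10^-10 N

Force is [E]/[L] = [E]²/(ℏc); restore (ℏc)⁻¹.
1 GeV² → 1/(ℏc) × (1 GeV in J)² = 8.114 × 10^5 N.
Convert the energy scale: 825 eV² = 8.25 × 10^-16 GeV².
Result: 8.25 × 10^-16 × 8.114 × 10^5 = 6.694 × 10^-10 N.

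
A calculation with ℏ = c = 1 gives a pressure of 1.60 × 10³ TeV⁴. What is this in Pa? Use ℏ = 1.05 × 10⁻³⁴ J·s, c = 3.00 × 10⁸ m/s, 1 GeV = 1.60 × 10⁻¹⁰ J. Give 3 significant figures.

3.35 × 10⁵² Pa

Pressure is [E]/[L]³ = [E]⁴/(ℏc)³.
1 GeV⁴ → 1/(ℏc)³ × (1 GeV in J)⁴ = 2.10 × 10³⁷ Pa.
Convert the energy scale: 1.60 × 10³ TeV⁴ = 1.60 × 10¹⁵ GeV⁴.
Result: 1.60 × 10¹⁵ × 2.10 × 10³⁷ = 3.35 × 10⁵² Pa.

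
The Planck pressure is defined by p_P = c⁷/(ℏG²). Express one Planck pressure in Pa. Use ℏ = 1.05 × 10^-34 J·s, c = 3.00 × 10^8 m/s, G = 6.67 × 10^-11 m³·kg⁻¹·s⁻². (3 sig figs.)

4.68 × 10^113 Pa

p_P = c⁷/(ℏG²)
  = 2.19 × 10^59 / 4.67 × 10^-55
  = 4.68 × 10^113 Pa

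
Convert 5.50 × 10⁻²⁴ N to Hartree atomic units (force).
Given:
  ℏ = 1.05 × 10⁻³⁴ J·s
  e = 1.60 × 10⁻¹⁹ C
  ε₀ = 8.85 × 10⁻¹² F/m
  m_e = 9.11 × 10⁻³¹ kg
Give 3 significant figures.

atomic unit of force: F_au = E_h/a₀ = m_e²e⁶/((4πε₀)³ℏ⁴) = 8.33 × 10⁻⁸ N.
5.50 × 10⁻²⁴ / 8.33 × 10⁻⁸ = 6.60 × 10⁻¹⁷

6.60 × 10⁻¹⁷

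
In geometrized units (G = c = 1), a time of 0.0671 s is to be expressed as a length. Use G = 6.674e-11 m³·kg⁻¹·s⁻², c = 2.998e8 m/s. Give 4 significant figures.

2.012e7 m

Time → length via c.
0.0671 s × (c) = 2.012e7 m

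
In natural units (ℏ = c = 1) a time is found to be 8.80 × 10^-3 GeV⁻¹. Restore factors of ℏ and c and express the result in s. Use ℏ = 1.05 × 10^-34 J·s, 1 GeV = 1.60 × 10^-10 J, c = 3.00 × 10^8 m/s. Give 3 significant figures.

5.78 × 10^-27 s

A time is [E]⁻¹ in ℏ=c=1; restore one factor of ℏ.
1 GeV⁻¹ → ℏ × (1 GeV in J)⁻¹ = 6.56 × 10^-25 s.
Result: 8.80 × 10^-3 × 6.56 × 10^-25 = 5.78 × 10^-27 s.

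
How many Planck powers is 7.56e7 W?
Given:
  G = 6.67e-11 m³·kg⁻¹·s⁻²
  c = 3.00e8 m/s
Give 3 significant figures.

2.08e-45

Planck power: P_P = c⁵/G = 3.64e52 W.
7.56e7 / 3.64e52 = 2.08e-45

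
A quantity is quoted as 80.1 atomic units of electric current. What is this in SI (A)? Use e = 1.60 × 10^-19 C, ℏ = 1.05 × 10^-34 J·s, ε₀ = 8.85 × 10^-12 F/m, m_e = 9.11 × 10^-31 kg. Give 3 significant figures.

0.534 A

One atomic unit of electric current: I_au = e E_h/ℏ = m_e e⁵/((4πε₀)²ℏ³) = 6.67 × 10^-3 A.
80.1 × 6.67 × 10^-3 A = 0.534 A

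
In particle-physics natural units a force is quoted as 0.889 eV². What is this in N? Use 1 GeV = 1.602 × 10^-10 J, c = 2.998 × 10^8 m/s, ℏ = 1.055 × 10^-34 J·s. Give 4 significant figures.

Force is [E]/[L] = [E]²/(ℏc); restore (ℏc)⁻¹.
1 GeV² → 1/(ℏc) × (1 GeV in J)² = 8.114 × 10^5 N.
Convert the energy scale: 0.889 eV² = 8.89 × 10^-19 GeV².
Result: 8.89 × 10^-19 × 8.114 × 10^5 = 7.213 × 10^-13 N.

7.213 × 10^-13 N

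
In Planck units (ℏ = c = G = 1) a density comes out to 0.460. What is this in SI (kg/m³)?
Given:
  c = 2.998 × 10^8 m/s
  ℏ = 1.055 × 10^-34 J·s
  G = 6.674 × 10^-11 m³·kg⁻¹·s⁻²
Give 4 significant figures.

One Planck density: ρ_P = c⁵/(ℏG²) = 5.154 × 10^96 kg/m³.
0.460 × 5.154 × 10^96 kg/m³ = 2.371 × 10^96 kg/m³

2.371 × 10^96 kg/m³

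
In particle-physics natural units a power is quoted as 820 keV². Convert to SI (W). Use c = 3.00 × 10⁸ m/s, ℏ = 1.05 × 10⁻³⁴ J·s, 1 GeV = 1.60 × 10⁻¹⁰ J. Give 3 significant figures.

2.00 × 10⁵ W

Power is [E]/[T] = [E]²/ℏ.
1 GeV² → 1/ℏ × (1 GeV in J)² = 2.44 × 10¹⁴ W.
Convert the energy scale: 820 keV² = 8.20 × 10⁻¹⁰ GeV².
Result: 8.20 × 10⁻¹⁰ × 2.44 × 10¹⁴ = 2.00 × 10⁵ W.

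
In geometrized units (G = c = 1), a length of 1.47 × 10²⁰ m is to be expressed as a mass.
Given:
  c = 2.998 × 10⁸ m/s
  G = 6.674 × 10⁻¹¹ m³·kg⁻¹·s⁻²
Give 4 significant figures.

Length → mass via c²/G.
1.47 × 10²⁰ m × (c²/G) = 1.980 × 10⁴⁷ kg

1.980 × 10⁴⁷ kg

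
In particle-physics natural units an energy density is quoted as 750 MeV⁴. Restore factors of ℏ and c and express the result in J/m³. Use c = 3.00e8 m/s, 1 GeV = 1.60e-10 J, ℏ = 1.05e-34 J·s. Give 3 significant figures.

1.57e28 J/m³

[E]/[L]³ = [E]⁴/(ℏc)³; restore (ℏc)⁻³.
1 GeV⁴ → 1/(ℏc)³ × (1 GeV in J)⁴ = 2.10e37 J/m³.
Convert the energy scale: 750 MeV⁴ = 7.50e-10 GeV⁴.
Result: 7.50e-10 × 2.10e37 = 1.57e28 J/m³.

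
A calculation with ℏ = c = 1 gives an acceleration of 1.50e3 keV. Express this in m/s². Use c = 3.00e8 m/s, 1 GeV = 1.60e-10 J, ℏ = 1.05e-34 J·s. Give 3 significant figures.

Acceleration is [L]/[T]² = c·[E]/ℏ.
1 GeV → c/ℏ × (1 GeV in J) = 4.57e32 m/s².
Convert the energy scale: 1.50e3 keV = 1.50e-3 GeV.
Result: 1.50e-3 × 4.57e32 = 6.86e29 m/s².

6.86e29 m/s²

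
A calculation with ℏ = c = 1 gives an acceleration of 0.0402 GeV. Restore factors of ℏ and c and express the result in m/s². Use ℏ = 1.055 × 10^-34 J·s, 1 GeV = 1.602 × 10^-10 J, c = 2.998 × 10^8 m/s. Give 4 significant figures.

Acceleration is [L]/[T]² = c·[E]/ℏ.
1 GeV → c/ℏ × (1 GeV in J) = 4.552 × 10^32 m/s².
Result: 0.0402 × 4.552 × 10^32 = 1.830 × 10^31 m/s².

1.830 × 10^31 m/s²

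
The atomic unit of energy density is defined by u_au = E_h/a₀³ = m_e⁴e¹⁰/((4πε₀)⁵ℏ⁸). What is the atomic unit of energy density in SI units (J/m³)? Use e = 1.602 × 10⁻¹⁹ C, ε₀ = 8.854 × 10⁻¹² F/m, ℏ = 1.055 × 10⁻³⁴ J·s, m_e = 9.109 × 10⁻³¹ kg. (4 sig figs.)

2.929 × 10¹³ J/m³

u_au = E_h/a₀³ = m_e⁴e¹⁰/((4πε₀)⁵ℏ⁸)
E_h = 4.354 × 10⁻¹⁸ J
a₀ = 5.297 × 10⁻¹¹ m
E_h/a₀³ = 2.929 × 10¹³ J/m³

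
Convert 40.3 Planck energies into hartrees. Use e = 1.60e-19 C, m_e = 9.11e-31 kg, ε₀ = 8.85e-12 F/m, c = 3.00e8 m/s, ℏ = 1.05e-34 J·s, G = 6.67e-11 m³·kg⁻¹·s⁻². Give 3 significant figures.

1.80e28

Planck energy: E_P = √(ℏc⁵/G) = 1.96e9 J
hartree: E_h = m_e e⁴/(4πε₀ℏ)² = 4.38e-18 J
40.3 × 1.96e9 / 4.38e-18 = 1.80e28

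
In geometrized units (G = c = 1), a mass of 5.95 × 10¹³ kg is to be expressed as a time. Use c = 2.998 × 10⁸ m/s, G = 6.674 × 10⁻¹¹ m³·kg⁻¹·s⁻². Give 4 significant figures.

1.474 × 10⁻²² s

Mass → time via G/c³.
5.95 × 10¹³ kg × (G/c³) = 1.474 × 10⁻²² s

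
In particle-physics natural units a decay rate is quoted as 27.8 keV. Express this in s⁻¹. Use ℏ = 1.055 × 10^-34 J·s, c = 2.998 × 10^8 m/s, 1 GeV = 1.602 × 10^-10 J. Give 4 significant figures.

4.221 × 10^19 s⁻¹

A rate is [E]/ℏ; divide by ℏ.
1 GeV → 1/ℏ × (1 GeV in J) = 1.518 × 10^24 s⁻¹.
Convert the energy scale: 27.8 keV = 2.78 × 10^-5 GeV.
Result: 2.78 × 10^-5 × 1.518 × 10^24 = 4.221 × 10^19 s⁻¹.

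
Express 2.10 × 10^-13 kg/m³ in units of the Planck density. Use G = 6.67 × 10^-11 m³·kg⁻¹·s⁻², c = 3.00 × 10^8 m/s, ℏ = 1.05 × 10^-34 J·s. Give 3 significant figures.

Planck density: ρ_P = c⁵/(ℏG²) = 5.20 × 10^96 kg/m³.
2.10 × 10^-13 / 5.20 × 10^96 = 4.04 × 10^-110

4.04 × 10^-110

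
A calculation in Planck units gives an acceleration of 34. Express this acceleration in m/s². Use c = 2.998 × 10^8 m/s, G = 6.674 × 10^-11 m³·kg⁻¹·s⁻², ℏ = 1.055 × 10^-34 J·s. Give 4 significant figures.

1.890 × 10^53 m/s²

One Planck acceleration: a_P = √(c⁷/(ℏG)) = 5.560 × 10^51 m/s².
34 × 5.560 × 10^51 m/s² = 1.890 × 10^53 m/s²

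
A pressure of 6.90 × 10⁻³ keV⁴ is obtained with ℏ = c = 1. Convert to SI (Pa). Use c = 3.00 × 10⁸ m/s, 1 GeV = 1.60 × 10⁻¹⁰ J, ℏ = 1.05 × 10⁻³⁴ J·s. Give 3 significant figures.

1.45 × 10¹¹ Pa

Pressure is [E]/[L]³ = [E]⁴/(ℏc)³.
1 GeV⁴ → 1/(ℏc)³ × (1 GeV in J)⁴ = 2.10 × 10³⁷ Pa.
Convert the energy scale: 6.90 × 10⁻³ keV⁴ = 6.90 × 10⁻²⁷ GeV⁴.
Result: 6.90 × 10⁻²⁷ × 2.10 × 10³⁷ = 1.45 × 10¹¹ Pa.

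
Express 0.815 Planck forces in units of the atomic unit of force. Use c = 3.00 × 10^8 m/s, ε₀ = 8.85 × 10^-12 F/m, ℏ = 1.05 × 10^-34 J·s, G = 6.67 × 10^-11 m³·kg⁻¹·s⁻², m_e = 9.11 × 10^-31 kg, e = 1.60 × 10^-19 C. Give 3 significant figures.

1.19 × 10^51

Planck force: F_P = c⁴/G = 1.21 × 10^44 N
atomic unit of force: F_au = E_h/a₀ = m_e²e⁶/((4πε₀)³ℏ⁴) = 8.33 × 10^-8 N
0.815 × 1.21 × 10^44 / 8.33 × 10^-8 = 1.19 × 10^51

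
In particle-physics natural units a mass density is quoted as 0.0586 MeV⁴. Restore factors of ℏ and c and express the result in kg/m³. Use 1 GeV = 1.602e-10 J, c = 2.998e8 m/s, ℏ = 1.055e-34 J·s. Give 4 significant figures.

1.357e7 kg/m³

Mass density is [E]/(c²[L]³) = [E]⁴/(ℏ³c⁵).
1 GeV⁴ → 1/(ℏ³c⁵) × (1 GeV in J)⁴ = 2.316e20 kg/m³.
Convert the energy scale: 0.0586 MeV⁴ = 5.86e-14 GeV⁴.
Result: 5.86e-14 × 2.316e20 = 1.357e7 kg/m³.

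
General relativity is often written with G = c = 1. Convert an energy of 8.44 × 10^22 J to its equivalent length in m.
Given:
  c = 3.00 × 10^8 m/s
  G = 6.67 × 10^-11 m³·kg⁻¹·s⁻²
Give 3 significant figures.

Energy → length via G/c⁴.
8.44 × 10^22 J × (G/c⁴) = 6.95 × 10^-22 m

6.95 × 10^-22 m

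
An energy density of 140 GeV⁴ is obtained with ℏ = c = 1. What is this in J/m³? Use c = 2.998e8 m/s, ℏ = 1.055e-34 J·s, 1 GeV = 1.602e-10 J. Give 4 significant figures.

2.914e39 J/m³

[E]/[L]³ = [E]⁴/(ℏc)³; restore (ℏc)⁻³.
1 GeV⁴ → 1/(ℏc)³ × (1 GeV in J)⁴ = 2.082e37 J/m³.
Result: 140 × 2.082e37 = 2.914e39 J/m³.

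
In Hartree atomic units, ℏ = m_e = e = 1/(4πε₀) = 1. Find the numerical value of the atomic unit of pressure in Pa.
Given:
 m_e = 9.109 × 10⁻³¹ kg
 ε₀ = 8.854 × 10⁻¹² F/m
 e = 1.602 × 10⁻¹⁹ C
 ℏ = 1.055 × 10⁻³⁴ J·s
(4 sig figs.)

2.929 × 10¹³ Pa

The unique combination of the constants set to 1 with dimensions of pressure is P_au = E_h/a₀³ = m_e⁴e¹⁰/((4πε₀)⁵ℏ⁸).
E_h = 4.354 × 10⁻¹⁸ J
a₀ = 5.297 × 10⁻¹¹ m
E_h/a₀³ = 2.929 × 10¹³ Pa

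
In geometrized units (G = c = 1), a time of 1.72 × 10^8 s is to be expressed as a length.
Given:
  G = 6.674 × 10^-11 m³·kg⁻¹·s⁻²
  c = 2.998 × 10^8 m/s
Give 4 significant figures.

5.157 × 10^16 m

Time → length via c.
1.72 × 10^8 s × (c) = 5.157 × 10^16 m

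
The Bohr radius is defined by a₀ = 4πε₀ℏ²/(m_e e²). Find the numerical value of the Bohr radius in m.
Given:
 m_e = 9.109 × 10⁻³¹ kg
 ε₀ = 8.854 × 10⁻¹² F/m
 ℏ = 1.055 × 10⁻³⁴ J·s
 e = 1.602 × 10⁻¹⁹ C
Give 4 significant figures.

a₀ = 4πε₀ℏ²/(m_e e²)
  = 1.238 × 10⁻⁷⁸ / 2.338 × 10⁻⁶⁸
  = 5.297 × 10⁻¹¹ m

5.297 × 10⁻¹¹ m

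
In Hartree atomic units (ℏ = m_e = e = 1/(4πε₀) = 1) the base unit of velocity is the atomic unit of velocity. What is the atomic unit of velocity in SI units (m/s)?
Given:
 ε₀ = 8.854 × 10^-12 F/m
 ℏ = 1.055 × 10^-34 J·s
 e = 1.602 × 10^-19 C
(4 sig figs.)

v_au = e²/(4πε₀ℏ)
  = 2.566 × 10^-38 / 1.174 × 10^-44
  = 2.186 × 10^6 m/s

2.186 × 10^6 m/s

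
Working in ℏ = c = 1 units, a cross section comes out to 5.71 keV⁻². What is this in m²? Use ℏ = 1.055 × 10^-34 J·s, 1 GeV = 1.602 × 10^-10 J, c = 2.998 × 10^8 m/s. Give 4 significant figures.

Area is [L]² = [E]⁻²·(ℏc)²; restore (ℏc)².
1 GeV⁻² → (ℏc)² × (1 GeV in J)⁻² = 3.898 × 10^-32 m².
Convert the energy scale: 5.71 keV⁻² = 5.71 × 10^12 GeV⁻².
Result: 5.71 × 10^12 × 3.898 × 10^-32 = 2.226 × 10^-19 m².

2.226 × 10^-19 m²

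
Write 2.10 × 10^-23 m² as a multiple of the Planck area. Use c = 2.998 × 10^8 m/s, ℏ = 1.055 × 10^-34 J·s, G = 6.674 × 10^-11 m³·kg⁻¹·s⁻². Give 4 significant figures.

Planck area: A_P = ℏG/c³ = 2.613 × 10^-70 m².
2.10 × 10^-23 / 2.613 × 10^-70 = 8.037 × 10^46

8.037 × 10^46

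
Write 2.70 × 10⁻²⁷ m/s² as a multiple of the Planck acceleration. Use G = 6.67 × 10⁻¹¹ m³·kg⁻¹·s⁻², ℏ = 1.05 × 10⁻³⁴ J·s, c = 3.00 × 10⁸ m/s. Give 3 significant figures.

4.83 × 10⁻⁷⁹

Planck acceleration: a_P = √(c⁷/(ℏG)) = 5.59 × 10⁵¹ m/s².
2.70 × 10⁻²⁷ / 5.59 × 10⁵¹ = 4.83 × 10⁻⁷⁹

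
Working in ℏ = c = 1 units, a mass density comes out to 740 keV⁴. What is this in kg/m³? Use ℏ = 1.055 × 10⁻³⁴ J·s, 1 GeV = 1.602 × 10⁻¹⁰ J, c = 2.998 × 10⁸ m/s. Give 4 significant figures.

0.1714 kg/m³

Mass density is [E]/(c²[L]³) = [E]⁴/(ℏ³c⁵).
1 GeV⁴ → 1/(ℏ³c⁵) × (1 GeV in J)⁴ = 2.316 × 10²⁰ kg/m³.
Convert the energy scale: 740 keV⁴ = 7.40 × 10⁻²² GeV⁴.
Result: 7.40 × 10⁻²² × 2.316 × 10²⁰ = 0.1714 kg/m³.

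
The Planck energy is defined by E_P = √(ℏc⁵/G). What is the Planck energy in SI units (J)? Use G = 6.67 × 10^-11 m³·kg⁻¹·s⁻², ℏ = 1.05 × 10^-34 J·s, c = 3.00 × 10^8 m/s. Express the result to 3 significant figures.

1.96 × 10^9 J

E_P = √(ℏc⁵/G)
  = √(3.83 × 10^18)
  = 1.96 × 10^9 J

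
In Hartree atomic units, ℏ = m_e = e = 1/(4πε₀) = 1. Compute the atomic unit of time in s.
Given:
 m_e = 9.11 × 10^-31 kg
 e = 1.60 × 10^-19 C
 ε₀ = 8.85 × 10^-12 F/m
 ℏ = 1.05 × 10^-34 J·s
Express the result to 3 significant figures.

The unique combination of the constants set to 1 with dimensions of time is τ_au = (4πε₀)²ℏ³/(m_e e⁴).
E_h = 4.38 × 10^-18 J
ℏ/E_h = 2.40 × 10^-17 s

2.40 × 10^-17 s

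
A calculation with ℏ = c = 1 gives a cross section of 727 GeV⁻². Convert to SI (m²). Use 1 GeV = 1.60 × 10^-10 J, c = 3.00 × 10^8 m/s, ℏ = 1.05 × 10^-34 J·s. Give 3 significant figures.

2.82 × 10^-29 m²

Area is [L]² = [E]⁻²·(ℏc)²; restore (ℏc)².
1 GeV⁻² → (ℏc)² × (1 GeV in J)⁻² = 3.88 × 10^-32 m².
Result: 727 × 3.88 × 10^-32 = 2.82 × 10^-29 m².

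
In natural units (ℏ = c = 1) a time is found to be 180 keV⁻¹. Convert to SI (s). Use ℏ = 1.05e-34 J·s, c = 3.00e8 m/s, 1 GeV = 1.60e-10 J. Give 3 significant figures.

A time is [E]⁻¹ in ℏ=c=1; restore one factor of ℏ.
1 GeV⁻¹ → ℏ × (1 GeV in J)⁻¹ = 6.56e-25 s.
Convert the energy scale: 180 keV⁻¹ = 1.80e8 GeV⁻¹.
Result: 1.80e8 × 6.56e-25 = 1.18e-16 s.

1.18e-16 s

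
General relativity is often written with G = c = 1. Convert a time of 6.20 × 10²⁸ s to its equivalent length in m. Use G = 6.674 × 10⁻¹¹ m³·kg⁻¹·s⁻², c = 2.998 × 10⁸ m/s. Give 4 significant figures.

Time → length via c.
6.20 × 10²⁸ s × (c) = 1.859 × 10³⁷ m

1.859 × 10³⁷ m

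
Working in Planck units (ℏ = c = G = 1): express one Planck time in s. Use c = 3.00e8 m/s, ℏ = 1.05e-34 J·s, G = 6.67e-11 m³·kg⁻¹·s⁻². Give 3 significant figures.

Dimensional analysis gives t_P = √(ℏG/c⁵).
  = √(2.88e-87)
  = 5.37e-44 s

5.37e-44 s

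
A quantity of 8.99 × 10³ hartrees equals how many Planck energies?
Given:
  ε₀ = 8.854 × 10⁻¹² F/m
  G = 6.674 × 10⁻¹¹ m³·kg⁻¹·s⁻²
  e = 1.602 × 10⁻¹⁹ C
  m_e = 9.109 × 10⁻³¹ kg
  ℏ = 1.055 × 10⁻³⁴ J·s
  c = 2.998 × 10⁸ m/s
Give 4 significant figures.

2.001 × 10⁻²³

hartree: E_h = m_e e⁴/(4πε₀ℏ)² = 4.354 × 10⁻¹⁸ J
Planck energy: E_P = √(ℏc⁵/G) = 1.957 × 10⁹ J
8.99 × 10³ × 4.354 × 10⁻¹⁸ / 1.957 × 10⁹ = 2.001 × 10⁻²³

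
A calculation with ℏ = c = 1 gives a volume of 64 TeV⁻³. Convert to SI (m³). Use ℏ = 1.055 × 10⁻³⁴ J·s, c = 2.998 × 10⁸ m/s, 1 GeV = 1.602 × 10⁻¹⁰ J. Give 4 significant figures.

4.925 × 10⁻⁵⁵ m³

Volume is [L]³ = [E]⁻³·(ℏc)³.
1 GeV⁻³ → (ℏc)³ × (1 GeV in J)⁻³ = 7.696 × 10⁻⁴⁸ m³.
Convert the energy scale: 64 TeV⁻³ = 6.40 × 10⁻⁸ GeV⁻³.
Result: 6.40 × 10⁻⁸ × 7.696 × 10⁻⁴⁸ = 4.925 × 10⁻⁵⁵ m³.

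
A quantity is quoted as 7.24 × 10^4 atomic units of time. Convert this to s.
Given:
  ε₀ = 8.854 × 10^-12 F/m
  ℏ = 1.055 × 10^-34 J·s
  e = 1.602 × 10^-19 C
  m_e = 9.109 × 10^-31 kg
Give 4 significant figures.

1.754 × 10^-12 s

One atomic unit of time: τ_au = (4πε₀)²ℏ³/(m_e e⁴) = 2.423 × 10^-17 s.
7.24 × 10^4 × 2.423 × 10^-17 s = 1.754 × 10^-12 s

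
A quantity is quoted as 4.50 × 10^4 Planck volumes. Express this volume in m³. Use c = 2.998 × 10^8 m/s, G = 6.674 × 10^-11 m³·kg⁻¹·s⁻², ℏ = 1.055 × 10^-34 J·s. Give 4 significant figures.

1.901 × 10^-100 m³

One Planck volume: V_P = (ℏG/c³)^(3/2) = 4.224 × 10^-105 m³.
4.50 × 10^4 × 4.224 × 10^-105 m³ = 1.901 × 10^-100 m³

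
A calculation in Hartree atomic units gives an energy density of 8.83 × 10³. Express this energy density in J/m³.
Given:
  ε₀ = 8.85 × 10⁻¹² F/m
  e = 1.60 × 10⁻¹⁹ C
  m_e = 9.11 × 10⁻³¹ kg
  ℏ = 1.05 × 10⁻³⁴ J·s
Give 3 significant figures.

2.66 × 10¹⁷ J/m³

One atomic unit of energy density: u_au = E_h/a₀³ = m_e⁴e¹⁰/((4πε₀)⁵ℏ⁸) = 3.01 × 10¹³ J/m³.
8.83 × 10³ × 3.01 × 10¹³ J/m³ = 2.66 × 10¹⁷ J/m³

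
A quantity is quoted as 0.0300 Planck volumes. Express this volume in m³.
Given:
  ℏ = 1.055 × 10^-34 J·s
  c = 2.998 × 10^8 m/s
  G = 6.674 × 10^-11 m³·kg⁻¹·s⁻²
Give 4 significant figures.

1.267 × 10^-106 m³

One Planck volume: V_P = (ℏG/c³)^(3/2) = 4.224 × 10^-105 m³.
0.0300 × 4.224 × 10^-105 m³ = 1.267 × 10^-106 m³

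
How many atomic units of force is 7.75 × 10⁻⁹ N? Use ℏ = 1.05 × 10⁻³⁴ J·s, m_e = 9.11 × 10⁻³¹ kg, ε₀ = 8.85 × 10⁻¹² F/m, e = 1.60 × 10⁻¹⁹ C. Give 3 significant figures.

0.0931

atomic unit of force: F_au = E_h/a₀ = m_e²e⁶/((4πε₀)³ℏ⁴) = 8.33 × 10⁻⁸ N.
7.75 × 10⁻⁹ / 8.33 × 10⁻⁸ = 0.0931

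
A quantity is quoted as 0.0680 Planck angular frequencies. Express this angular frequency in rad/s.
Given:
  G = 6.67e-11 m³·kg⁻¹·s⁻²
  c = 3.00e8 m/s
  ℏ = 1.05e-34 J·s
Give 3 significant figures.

One Planck angular frequency: ω_P = √(c⁵/(ℏG)) = 1.86e43 rad/s.
0.0680 × 1.86e43 rad/s = 1.27e42 rad/s

1.27e42 rad/s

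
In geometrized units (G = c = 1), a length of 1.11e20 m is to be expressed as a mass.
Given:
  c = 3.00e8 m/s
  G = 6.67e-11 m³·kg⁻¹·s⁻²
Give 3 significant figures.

1.50e47 kg

Length → mass via c²/G.
1.11e20 m × (c²/G) = 1.50e47 kg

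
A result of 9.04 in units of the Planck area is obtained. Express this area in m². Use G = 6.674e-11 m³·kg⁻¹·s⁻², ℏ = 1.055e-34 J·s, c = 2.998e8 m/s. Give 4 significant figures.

One Planck area: A_P = ℏG/c³ = 2.613e-70 m².
9.04 × 2.613e-70 m² = 2.362e-69 m²

2.362e-69 m²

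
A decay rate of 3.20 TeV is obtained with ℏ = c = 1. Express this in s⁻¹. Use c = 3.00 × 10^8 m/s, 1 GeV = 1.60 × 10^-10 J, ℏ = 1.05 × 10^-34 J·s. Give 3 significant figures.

A rate is [E]/ℏ; divide by ℏ.
1 GeV → 1/ℏ × (1 GeV in J) = 1.52 × 10^24 s⁻¹.
Convert the energy scale: 3.20 TeV = 3.20 × 10^3 GeV.
Result: 3.20 × 10^3 × 1.52 × 10^24 = 4.88 × 10^27 s⁻¹.

4.88 × 10^27 s⁻¹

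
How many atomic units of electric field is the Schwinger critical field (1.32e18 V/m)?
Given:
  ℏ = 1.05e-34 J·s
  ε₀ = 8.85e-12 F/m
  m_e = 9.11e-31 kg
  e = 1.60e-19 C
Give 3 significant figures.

atomic unit of electric field: E_au = E_h/(e a₀) = m_e²e⁵/((4πε₀)³ℏ⁴) = 5.20e11 V/m.
1.32e18 / 5.20e11 = 2.54e6

2.54e6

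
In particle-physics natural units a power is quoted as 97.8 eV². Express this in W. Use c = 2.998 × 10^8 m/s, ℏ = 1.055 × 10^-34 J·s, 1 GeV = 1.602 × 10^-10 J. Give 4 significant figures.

Power is [E]/[T] = [E]²/ℏ.
1 GeV² → 1/ℏ × (1 GeV in J)² = 2.433 × 10^14 W.
Convert the energy scale: 97.8 eV² = 9.78 × 10^-17 GeV².
Result: 9.78 × 10^-17 × 2.433 × 10^14 = 0.02379 W.

0.02379 W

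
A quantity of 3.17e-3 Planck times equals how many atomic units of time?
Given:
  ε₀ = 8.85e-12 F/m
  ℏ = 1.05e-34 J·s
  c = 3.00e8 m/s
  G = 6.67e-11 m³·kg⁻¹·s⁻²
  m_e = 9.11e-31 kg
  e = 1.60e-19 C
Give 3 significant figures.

7.10e-30

Planck time: t_P = √(ℏG/c⁵) = 5.37e-44 s
atomic unit of time: τ_au = (4πε₀)²ℏ³/(m_e e⁴) = 2.40e-17 s
3.17e-3 × 5.37e-44 / 2.40e-17 = 7.10e-30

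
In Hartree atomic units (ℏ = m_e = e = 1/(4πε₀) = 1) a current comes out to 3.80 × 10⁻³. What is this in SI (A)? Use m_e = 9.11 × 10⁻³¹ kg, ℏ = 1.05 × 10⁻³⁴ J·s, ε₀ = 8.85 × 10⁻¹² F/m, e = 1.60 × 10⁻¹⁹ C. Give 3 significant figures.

One atomic unit of electric current: I_au = e E_h/ℏ = m_e e⁵/((4πε₀)²ℏ³) = 6.67 × 10⁻³ A.
3.80 × 10⁻³ × 6.67 × 10⁻³ A = 2.54 × 10⁻⁵ A

2.54 × 10⁻⁵ A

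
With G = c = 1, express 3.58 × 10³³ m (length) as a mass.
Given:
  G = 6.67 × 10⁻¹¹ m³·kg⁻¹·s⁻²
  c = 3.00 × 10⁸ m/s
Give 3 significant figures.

4.83 × 10⁶⁰ kg

Length → mass via c²/G.
3.58 × 10³³ m × (c²/G) = 4.83 × 10⁶⁰ kg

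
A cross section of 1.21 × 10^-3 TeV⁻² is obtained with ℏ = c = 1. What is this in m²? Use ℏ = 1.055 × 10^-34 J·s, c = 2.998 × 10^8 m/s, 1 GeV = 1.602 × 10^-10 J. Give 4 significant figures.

4.717 × 10^-41 m²

Area is [L]² = [E]⁻²·(ℏc)²; restore (ℏc)².
1 GeV⁻² → (ℏc)² × (1 GeV in J)⁻² = 3.898 × 10^-32 m².
Convert the energy scale: 1.21 × 10^-3 TeV⁻² = 1.21 × 10^-9 GeV⁻².
Result: 1.21 × 10^-9 × 3.898 × 10^-32 = 4.717 × 10^-41 m².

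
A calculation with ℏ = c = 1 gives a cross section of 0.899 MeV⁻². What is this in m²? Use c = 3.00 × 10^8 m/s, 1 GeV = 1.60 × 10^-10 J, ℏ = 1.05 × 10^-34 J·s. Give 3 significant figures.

3.48 × 10^-26 m²

Area is [L]² = [E]⁻²·(ℏc)²; restore (ℏc)².
1 GeV⁻² → (ℏc)² × (1 GeV in J)⁻² = 3.88 × 10^-32 m².
Convert the energy scale: 0.899 MeV⁻² = 8.99 × 10^5 GeV⁻².
Result: 8.99 × 10^5 × 3.88 × 10^-32 = 3.48 × 10^-26 m².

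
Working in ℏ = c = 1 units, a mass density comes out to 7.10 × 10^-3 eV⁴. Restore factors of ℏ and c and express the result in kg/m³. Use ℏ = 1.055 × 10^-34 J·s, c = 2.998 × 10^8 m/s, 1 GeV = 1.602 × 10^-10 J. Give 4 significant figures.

1.644 × 10^-18 kg/m³

Mass density is [E]/(c²[L]³) = [E]⁴/(ℏ³c⁵).
1 GeV⁴ → 1/(ℏ³c⁵) × (1 GeV in J)⁴ = 2.316 × 10^20 kg/m³.
Convert the energy scale: 7.10 × 10^-3 eV⁴ = 7.10 × 10^-39 GeV⁴.
Result: 7.10 × 10^-39 × 2.316 × 10^20 = 1.644 × 10^-18 kg/m³.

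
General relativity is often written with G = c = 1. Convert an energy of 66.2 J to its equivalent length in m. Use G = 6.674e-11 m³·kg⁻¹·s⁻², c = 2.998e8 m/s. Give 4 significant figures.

5.469e-43 m

Energy → length via G/c⁴.
66.2 J × (G/c⁴) = 5.469e-43 m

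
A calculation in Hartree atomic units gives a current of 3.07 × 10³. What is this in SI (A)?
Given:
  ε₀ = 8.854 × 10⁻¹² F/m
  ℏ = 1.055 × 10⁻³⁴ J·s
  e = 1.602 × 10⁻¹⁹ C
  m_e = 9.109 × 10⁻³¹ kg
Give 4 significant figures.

One atomic unit of electric current: I_au = e E_h/ℏ = m_e e⁵/((4πε₀)²ℏ³) = 6.612 × 10⁻³ A.
3.07 × 10³ × 6.612 × 10⁻³ A = 20.30 A

20.30 A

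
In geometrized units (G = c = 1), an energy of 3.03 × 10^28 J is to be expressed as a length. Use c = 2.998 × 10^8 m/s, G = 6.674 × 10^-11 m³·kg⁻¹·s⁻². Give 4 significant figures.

2.503 × 10^-16 m

Energy → length via G/c⁴.
3.03 × 10^28 J × (G/c⁴) = 2.503 × 10^-16 m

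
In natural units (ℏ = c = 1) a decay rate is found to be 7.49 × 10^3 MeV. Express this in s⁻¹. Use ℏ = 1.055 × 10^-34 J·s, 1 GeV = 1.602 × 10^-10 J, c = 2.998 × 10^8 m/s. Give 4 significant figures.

1.137 × 10^25 s⁻¹

A rate is [E]/ℏ; divide by ℏ.
1 GeV → 1/ℏ × (1 GeV in J) = 1.518 × 10^24 s⁻¹.
Convert the energy scale: 7.49 × 10^3 MeV = 7.49 GeV.
Result: 7.49 × 1.518 × 10^24 = 1.137 × 10^25 s⁻¹.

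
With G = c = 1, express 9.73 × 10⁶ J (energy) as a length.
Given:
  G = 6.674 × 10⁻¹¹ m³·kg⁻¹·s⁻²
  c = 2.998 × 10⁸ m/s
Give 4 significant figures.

8.038 × 10⁻³⁸ m

Energy → length via G/c⁴.
9.73 × 10⁶ J × (G/c⁴) = 8.038 × 10⁻³⁸ m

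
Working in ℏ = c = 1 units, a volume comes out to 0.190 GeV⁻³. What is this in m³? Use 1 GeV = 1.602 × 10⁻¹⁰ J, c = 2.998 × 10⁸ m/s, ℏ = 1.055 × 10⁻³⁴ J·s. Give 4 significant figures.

Volume is [L]³ = [E]⁻³·(ℏc)³.
1 GeV⁻³ → (ℏc)³ × (1 GeV in J)⁻³ = 7.696 × 10⁻⁴⁸ m³.
Result: 0.190 × 7.696 × 10⁻⁴⁸ = 1.462 × 10⁻⁴⁸ m³.

1.462 × 10⁻⁴⁸ m³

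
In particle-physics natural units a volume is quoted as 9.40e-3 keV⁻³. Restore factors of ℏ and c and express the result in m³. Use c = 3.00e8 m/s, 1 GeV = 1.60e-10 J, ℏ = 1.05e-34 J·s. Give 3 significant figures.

7.17e-32 m³

Volume is [L]³ = [E]⁻³·(ℏc)³.
1 GeV⁻³ → (ℏc)³ × (1 GeV in J)⁻³ = 7.63e-48 m³.
Convert the energy scale: 9.40e-3 keV⁻³ = 9.40e15 GeV⁻³.
Result: 9.40e15 × 7.63e-48 = 7.17e-32 m³.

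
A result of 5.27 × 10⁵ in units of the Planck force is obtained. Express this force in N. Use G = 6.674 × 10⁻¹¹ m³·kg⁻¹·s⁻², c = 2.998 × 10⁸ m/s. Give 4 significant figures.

One Planck force: F_P = c⁴/G = 1.210 × 10⁴⁴ N.
5.27 × 10⁵ × 1.210 × 10⁴⁴ N = 6.379 × 10⁴⁹ N

6.379 × 10⁴⁹ N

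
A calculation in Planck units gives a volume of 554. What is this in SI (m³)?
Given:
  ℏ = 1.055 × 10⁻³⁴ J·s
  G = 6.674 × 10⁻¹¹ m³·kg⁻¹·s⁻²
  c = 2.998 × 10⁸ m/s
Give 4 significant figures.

One Planck volume: V_P = (ℏG/c³)^(3/2) = 4.224 × 10⁻¹⁰⁵ m³.
554 × 4.224 × 10⁻¹⁰⁵ m³ = 2.340 × 10⁻¹⁰² m³

2.340 × 10⁻¹⁰² m³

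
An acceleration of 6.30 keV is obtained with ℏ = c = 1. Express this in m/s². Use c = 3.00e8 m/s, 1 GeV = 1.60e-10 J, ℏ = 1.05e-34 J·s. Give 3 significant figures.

Acceleration is [L]/[T]² = c·[E]/ℏ.
1 GeV → c/ℏ × (1 GeV in J) = 4.57e32 m/s².
Convert the energy scale: 6.30 keV = 6.30e-6 GeV.
Result: 6.30e-6 × 4.57e32 = 2.88e27 m/s².

2.88e27 m/s²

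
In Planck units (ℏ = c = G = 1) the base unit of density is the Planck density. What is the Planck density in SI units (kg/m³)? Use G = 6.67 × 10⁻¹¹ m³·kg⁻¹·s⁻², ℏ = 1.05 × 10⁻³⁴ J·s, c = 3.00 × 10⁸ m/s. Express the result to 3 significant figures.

ρ_P = c⁵/(ℏG²)
  = 2.43 × 10⁴² / 4.67 × 10⁻⁵⁵
  = 5.20 × 10⁹⁶ kg/m³

5.20 × 10⁹⁶ kg/m³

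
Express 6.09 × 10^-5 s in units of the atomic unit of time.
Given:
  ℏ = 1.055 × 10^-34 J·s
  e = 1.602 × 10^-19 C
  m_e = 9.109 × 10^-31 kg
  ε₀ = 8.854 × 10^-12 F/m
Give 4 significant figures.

atomic unit of time: τ_au = (4πε₀)²ℏ³/(m_e e⁴) = 2.423 × 10^-17 s.
6.09 × 10^-5 / 2.423 × 10^-17 = 2.514 × 10^12

2.514 × 10^12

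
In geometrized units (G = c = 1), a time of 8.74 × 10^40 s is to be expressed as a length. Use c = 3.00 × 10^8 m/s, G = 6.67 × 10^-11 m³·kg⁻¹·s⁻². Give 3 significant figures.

Time → length via c.
8.74 × 10^40 s × (c) = 2.62 × 10^49 m

2.62 × 10^49 m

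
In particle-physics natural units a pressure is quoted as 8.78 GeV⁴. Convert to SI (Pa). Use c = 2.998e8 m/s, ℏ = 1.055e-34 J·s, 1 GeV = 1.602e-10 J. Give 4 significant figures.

Pressure is [E]/[L]³ = [E]⁴/(ℏc)³.
1 GeV⁴ → 1/(ℏc)³ × (1 GeV in J)⁴ = 2.082e37 Pa.
Result: 8.78 × 2.082e37 = 1.828e38 Pa.

1.828e38 Pa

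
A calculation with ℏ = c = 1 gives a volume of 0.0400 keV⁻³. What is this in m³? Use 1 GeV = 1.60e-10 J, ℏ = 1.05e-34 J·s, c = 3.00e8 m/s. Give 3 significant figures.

3.05e-31 m³

Volume is [L]³ = [E]⁻³·(ℏc)³.
1 GeV⁻³ → (ℏc)³ × (1 GeV in J)⁻³ = 7.63e-48 m³.
Convert the energy scale: 0.0400 keV⁻³ = 4.00e16 GeV⁻³.
Result: 4.00e16 × 7.63e-48 = 3.05e-31 m³.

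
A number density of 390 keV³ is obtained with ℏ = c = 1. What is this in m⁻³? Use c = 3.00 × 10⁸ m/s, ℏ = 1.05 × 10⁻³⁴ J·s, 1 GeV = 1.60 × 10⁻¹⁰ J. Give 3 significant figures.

Number density is [L]⁻³ = [E]³/(ℏc)³.
1 GeV³ → 1/(ℏc)³ × (1 GeV in J)³ = 1.31 × 10⁴⁷ m⁻³.
Convert the energy scale: 390 keV³ = 3.90 × 10⁻¹⁶ GeV³.
Result: 3.90 × 10⁻¹⁶ × 1.31 × 10⁴⁷ = 5.11 × 10³¹ m⁻³.

5.11 × 10³¹ m⁻³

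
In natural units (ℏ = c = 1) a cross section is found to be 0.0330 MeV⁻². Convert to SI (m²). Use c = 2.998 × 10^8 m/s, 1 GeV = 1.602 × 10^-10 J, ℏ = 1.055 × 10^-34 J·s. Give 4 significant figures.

Area is [L]² = [E]⁻²·(ℏc)²; restore (ℏc)².
1 GeV⁻² → (ℏc)² × (1 GeV in J)⁻² = 3.898 × 10^-32 m².
Convert the energy scale: 0.0330 MeV⁻² = 3.30 × 10^4 GeV⁻².
Result: 3.30 × 10^4 × 3.898 × 10^-32 = 1.286 × 10^-27 m².

1.286 × 10^-27 m²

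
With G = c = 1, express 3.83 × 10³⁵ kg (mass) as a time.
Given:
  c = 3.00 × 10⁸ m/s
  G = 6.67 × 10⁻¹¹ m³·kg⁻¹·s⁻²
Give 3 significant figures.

Mass → time via G/c³.
3.83 × 10³⁵ kg × (G/c³) = 0.946 s

0.946 s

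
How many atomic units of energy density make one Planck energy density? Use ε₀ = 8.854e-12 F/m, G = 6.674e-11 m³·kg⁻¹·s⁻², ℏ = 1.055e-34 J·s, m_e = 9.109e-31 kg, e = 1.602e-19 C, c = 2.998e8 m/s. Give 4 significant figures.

Planck energy density: u_P = c⁷/(ℏG²) = 4.632e113 J/m³
atomic unit of energy density: u_au = E_h/a₀³ = m_e⁴e¹⁰/((4πε₀)⁵ℏ⁸) = 2.929e13 J/m³
ratio = 4.632e113 / 2.929e13 = 1.581e100

1.581e100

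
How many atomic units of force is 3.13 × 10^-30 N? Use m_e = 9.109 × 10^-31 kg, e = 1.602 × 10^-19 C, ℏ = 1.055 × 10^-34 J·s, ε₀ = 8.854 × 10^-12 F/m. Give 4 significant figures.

3.808 × 10^-23

atomic unit of force: F_au = E_h/a₀ = m_e²e⁶/((4πε₀)³ℏ⁴) = 8.220 × 10^-8 N.
3.13 × 10^-30 / 8.220 × 10^-8 = 3.808 × 10^-23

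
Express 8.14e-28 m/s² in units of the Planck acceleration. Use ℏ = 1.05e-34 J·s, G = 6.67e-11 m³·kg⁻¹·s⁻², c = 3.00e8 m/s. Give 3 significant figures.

Planck acceleration: a_P = √(c⁷/(ℏG)) = 5.59e51 m/s².
8.14e-28 / 5.59e51 = 1.46e-79

1.46e-79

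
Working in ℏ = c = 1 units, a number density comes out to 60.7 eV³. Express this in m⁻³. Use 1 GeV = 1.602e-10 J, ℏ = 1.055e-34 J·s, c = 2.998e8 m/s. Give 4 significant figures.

7.887e21 m⁻³

Number density is [L]⁻³ = [E]³/(ℏc)³.
1 GeV³ → 1/(ℏc)³ × (1 GeV in J)³ = 1.299e47 m⁻³.
Convert the energy scale: 60.7 eV³ = 6.07e-26 GeV³.
Result: 6.07e-26 × 1.299e47 = 7.887e21 m⁻³.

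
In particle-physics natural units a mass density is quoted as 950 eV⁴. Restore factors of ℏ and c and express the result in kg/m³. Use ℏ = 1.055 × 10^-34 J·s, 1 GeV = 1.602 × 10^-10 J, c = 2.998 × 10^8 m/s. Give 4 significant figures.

Mass density is [E]/(c²[L]³) = [E]⁴/(ℏ³c⁵).
1 GeV⁴ → 1/(ℏ³c⁵) × (1 GeV in J)⁴ = 2.316 × 10^20 kg/m³.
Convert the energy scale: 950 eV⁴ = 9.50 × 10^-34 GeV⁴.
Result: 9.50 × 10^-34 × 2.316 × 10^20 = 2.200 × 10^-13 kg/m³.

2.200 × 10^-13 kg/m³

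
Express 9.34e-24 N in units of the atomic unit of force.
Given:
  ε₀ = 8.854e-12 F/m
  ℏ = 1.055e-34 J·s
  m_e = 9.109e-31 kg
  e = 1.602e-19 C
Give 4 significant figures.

atomic unit of force: F_au = E_h/a₀ = m_e²e⁶/((4πε₀)³ℏ⁴) = 8.220e-8 N.
9.34e-24 / 8.220e-8 = 1.136e-16

1.136e-16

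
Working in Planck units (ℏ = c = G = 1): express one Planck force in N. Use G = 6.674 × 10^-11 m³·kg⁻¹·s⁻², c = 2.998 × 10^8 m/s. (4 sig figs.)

From ℏ = c = G = 1 the force scale is F_P = c⁴/G.
  = 8.078 × 10^33 / 6.674 × 10^-11
  = 1.210 × 10^44 N

1.210 × 10^44 N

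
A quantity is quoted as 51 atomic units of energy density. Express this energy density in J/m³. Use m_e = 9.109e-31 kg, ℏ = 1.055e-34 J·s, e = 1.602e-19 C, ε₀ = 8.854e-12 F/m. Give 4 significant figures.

One atomic unit of energy density: u_au = E_h/a₀³ = m_e⁴e¹⁰/((4πε₀)⁵ℏ⁸) = 2.929e13 J/m³.
51 × 2.929e13 J/m³ = 1.494e15 J/m³

1.494e15 J/m³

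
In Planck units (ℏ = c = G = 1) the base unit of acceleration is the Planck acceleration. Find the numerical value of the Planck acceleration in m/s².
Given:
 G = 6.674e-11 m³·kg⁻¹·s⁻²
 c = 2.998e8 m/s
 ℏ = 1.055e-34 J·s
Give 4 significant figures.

a_P = √(c⁷/(ℏG))
  = √(3.092e103)
  = 5.560e51 m/s²

5.560e51 m/s²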